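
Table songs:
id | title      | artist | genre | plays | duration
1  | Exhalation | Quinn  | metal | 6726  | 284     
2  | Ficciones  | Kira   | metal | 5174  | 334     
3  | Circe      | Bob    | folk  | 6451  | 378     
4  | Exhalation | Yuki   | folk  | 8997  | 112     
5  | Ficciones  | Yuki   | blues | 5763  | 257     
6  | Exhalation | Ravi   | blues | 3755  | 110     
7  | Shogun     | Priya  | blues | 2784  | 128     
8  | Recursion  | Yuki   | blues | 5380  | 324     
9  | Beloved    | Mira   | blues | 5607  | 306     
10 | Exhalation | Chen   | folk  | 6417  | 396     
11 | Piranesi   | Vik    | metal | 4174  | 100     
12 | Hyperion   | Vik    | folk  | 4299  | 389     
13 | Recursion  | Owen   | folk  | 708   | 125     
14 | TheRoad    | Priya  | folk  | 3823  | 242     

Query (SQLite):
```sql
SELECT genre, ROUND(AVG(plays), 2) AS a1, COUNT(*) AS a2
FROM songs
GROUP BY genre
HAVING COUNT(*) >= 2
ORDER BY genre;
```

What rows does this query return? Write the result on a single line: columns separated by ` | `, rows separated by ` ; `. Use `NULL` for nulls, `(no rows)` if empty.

Group songs by genre.
Per group compute: ROUND(AVG(plays), 2), COUNT(*).
HAVING: drop groups with fewer than 2 rows.
  blues: ids {5, 6, 7, 8, 9} → ROUND(AVG(plays), 2)=4657.8, COUNT(*)=5
  folk: ids {3, 4, 10, 12, 13, 14} → ROUND(AVG(plays), 2)=5115.83, COUNT(*)=6
  metal: ids {1, 2, 11} → ROUND(AVG(plays), 2)=5358, COUNT(*)=3

blues | 4657.8 | 5 ; folk | 5115.83 | 6 ; metal | 5358 | 3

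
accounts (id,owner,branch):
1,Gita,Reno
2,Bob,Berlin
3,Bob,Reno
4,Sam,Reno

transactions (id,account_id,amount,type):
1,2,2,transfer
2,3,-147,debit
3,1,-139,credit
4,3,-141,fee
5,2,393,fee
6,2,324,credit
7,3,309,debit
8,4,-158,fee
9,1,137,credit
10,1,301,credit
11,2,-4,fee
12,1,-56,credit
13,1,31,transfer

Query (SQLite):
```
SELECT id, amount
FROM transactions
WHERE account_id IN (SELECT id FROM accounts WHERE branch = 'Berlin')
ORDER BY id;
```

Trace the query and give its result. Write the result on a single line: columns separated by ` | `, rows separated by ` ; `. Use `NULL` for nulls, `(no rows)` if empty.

1 | 2 ; 5 | 393 ; 6 | 324 ; 11 | -4

Inner query: accounts.id where branch = 'Berlin'.
Outer: keep transactions rows whose account_id is in that set.
Inner query → {2}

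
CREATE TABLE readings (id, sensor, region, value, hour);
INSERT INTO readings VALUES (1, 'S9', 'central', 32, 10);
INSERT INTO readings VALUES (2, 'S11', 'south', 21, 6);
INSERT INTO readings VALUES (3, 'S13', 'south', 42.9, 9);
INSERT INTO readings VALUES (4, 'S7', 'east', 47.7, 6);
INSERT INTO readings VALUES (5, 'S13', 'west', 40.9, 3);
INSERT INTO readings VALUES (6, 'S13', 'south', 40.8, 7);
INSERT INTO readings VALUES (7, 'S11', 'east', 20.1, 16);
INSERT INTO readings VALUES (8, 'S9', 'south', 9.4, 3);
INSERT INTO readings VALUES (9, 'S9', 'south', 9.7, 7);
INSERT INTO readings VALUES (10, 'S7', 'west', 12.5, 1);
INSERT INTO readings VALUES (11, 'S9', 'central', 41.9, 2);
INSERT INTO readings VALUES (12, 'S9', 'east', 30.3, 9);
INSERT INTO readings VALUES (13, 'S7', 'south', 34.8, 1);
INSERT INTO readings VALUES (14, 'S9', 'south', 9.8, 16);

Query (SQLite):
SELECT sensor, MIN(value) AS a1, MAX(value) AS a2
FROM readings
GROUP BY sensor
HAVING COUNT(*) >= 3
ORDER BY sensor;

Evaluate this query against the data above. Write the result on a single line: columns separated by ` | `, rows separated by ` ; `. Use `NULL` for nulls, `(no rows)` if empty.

Group readings by sensor.
Per group compute: MIN(value), MAX(value).
HAVING: drop groups with fewer than 3 rows.
  S11: ids {2, 7} → MIN(value)=20.1, MAX(value)=21
  S13: ids {3, 5, 6} → MIN(value)=40.8, MAX(value)=42.9
  S7: ids {4, 10, 13} → MIN(value)=12.5, MAX(value)=47.7
  S9: ids {1, 8, 9, 11, 12, 14} → MIN(value)=9.4, MAX(value)=41.9

S13 | 40.8 | 42.9 ; S7 | 12.5 | 47.7 ; S9 | 9.4 | 41.9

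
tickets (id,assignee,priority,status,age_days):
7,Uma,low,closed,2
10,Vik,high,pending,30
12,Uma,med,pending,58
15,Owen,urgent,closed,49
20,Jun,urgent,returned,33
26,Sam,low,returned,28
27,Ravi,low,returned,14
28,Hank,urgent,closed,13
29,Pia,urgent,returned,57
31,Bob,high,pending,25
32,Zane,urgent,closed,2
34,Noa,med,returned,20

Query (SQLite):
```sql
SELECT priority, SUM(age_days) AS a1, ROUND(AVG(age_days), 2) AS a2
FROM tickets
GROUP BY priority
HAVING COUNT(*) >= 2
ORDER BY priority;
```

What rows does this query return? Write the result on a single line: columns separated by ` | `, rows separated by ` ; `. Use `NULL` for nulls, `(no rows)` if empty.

high | 55 | 27.5 ; low | 44 | 14.67 ; med | 78 | 39 ; urgent | 154 | 30.8

Group tickets by priority.
Per group compute: SUM(age_days), ROUND(AVG(age_days), 2).
HAVING: drop groups with fewer than 2 rows.
  high: ids {10, 31} → SUM(age_days)=55, ROUND(AVG(age_days), 2)=27.5
  low: ids {7, 26, 27} → SUM(age_days)=44, ROUND(AVG(age_days), 2)=14.67
  med: ids {12, 34} → SUM(age_days)=78, ROUND(AVG(age_days), 2)=39
  urgent: ids {15, 20, 28, 29, 32} → SUM(age_days)=154, ROUND(AVG(age_days), 2)=30.8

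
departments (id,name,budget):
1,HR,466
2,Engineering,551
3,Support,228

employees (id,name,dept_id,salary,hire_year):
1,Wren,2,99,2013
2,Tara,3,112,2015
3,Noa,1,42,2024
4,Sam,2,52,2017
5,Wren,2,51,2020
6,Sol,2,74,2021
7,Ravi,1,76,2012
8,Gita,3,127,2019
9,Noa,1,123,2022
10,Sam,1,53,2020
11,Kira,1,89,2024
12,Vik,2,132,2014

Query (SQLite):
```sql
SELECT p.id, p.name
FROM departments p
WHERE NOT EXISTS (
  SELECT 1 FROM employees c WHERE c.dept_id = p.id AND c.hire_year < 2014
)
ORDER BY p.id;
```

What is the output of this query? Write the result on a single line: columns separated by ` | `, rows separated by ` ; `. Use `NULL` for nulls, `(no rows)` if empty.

3 | Support

For each departments row, check whether any employees with matching dept_id has hire_year < 2014.
Keep rows where that is false.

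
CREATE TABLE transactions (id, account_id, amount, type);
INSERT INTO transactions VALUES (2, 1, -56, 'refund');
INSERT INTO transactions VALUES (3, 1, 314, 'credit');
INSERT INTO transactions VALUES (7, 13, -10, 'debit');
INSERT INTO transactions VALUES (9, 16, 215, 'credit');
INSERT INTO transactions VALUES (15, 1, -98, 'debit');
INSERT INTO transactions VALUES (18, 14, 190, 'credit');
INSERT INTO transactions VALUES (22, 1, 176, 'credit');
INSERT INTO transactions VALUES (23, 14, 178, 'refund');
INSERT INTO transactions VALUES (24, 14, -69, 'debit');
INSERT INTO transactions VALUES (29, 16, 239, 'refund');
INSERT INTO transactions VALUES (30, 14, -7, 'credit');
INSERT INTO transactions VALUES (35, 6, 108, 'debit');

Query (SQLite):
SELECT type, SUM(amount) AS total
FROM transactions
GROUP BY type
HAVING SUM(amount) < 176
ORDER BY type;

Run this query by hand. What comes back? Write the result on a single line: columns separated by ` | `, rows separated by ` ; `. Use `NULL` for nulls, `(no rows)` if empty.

debit | -69

Partition transactions by type; compute SUM(amount) within each group.
HAVING: keep groups where SUM(amount) < 176.
  credit: ids {3, 9, 18, 22, 30} → SUM(amount)=888
  debit: ids {7, 15, 24, 35} → SUM(amount)=-69
  refund: ids {2, 23, 29} → SUM(amount)=361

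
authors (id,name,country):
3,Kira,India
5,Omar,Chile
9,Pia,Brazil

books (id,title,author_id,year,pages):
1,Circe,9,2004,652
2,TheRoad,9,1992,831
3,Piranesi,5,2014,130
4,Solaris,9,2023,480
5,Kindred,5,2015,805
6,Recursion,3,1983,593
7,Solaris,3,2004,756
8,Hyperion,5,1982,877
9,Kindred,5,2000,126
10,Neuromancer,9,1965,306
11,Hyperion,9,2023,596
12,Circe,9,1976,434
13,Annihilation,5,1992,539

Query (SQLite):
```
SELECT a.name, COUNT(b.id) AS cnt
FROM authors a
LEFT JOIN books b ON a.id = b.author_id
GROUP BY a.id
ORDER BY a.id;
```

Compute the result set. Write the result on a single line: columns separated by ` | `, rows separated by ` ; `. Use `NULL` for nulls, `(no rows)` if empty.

Kira | 2 ; Omar | 5 ; Pia | 6

LEFT JOIN keeps every authors row; unmatched ones get NULL for books columns.
Group by authors.id and compute COUNT(b.id). COUNT(col) of an all-NULL group is 0.
  3: ids {6, 7} → COUNT(b.id)=2
  5: ids {3, 5, 8, 9, 13} → COUNT(b.id)=5
  9: ids {1, 2, 4, 10, 11, 12} → COUNT(b.id)=6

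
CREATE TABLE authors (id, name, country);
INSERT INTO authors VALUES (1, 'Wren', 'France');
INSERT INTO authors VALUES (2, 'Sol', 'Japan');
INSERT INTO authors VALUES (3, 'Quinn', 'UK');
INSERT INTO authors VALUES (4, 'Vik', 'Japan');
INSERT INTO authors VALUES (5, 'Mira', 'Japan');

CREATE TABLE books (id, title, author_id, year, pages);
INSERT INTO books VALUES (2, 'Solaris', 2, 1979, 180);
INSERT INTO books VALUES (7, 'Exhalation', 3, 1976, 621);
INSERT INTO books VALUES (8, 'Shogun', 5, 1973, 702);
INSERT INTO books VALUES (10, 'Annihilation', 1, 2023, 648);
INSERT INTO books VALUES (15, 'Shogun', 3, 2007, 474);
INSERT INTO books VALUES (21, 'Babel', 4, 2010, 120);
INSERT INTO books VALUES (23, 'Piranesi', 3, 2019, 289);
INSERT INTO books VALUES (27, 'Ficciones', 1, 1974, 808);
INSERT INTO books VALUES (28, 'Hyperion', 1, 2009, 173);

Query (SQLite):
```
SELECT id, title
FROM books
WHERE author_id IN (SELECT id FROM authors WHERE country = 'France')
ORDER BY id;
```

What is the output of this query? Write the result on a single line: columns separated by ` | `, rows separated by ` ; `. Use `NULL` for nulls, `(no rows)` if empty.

Inner query: authors.id where country = 'France'.
Outer: keep books rows whose author_id is in that set.
Inner query → {1}

10 | Annihilation ; 27 | Ficciones ; 28 | Hyperion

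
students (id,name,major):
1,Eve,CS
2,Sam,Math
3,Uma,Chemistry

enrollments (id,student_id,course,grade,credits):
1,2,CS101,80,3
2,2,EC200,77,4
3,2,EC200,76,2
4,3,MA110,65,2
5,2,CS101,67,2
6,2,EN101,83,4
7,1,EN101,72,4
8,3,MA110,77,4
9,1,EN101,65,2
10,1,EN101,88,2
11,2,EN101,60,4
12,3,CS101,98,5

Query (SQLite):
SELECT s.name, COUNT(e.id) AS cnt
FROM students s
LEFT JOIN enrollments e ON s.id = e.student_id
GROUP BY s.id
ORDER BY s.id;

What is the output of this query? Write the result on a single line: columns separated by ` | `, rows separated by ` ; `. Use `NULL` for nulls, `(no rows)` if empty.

Eve | 3 ; Sam | 6 ; Uma | 3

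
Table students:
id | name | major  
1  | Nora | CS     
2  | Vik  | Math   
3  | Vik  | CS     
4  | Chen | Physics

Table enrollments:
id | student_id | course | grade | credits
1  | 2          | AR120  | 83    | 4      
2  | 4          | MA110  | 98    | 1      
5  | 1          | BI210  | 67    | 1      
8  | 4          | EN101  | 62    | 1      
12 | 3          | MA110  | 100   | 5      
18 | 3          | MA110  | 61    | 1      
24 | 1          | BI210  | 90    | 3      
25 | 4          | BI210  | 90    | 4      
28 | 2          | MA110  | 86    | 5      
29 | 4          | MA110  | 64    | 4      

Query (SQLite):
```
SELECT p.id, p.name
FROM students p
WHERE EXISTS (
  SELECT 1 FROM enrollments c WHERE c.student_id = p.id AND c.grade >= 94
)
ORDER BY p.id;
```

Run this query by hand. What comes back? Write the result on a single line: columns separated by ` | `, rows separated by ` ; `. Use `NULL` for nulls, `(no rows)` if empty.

For each students row, check whether any enrollments with matching student_id has grade >= 94.
Keep rows where that is true.

3 | Vik ; 4 | Chen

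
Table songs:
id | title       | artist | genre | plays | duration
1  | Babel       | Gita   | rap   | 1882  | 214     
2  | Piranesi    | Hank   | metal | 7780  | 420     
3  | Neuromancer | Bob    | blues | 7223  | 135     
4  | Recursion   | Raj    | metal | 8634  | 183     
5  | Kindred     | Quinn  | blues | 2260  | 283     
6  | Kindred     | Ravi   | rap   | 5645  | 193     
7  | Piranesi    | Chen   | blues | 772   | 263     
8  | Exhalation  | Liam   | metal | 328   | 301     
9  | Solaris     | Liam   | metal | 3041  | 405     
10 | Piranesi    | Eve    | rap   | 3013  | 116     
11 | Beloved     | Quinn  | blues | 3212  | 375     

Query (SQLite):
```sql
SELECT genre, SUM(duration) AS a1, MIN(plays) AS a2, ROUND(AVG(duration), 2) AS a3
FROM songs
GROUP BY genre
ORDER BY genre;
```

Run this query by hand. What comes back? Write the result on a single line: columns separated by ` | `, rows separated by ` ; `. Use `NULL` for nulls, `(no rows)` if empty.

blues | 1056 | 772 | 264 ; metal | 1309 | 328 | 327.25 ; rap | 523 | 1882 | 174.33

Group songs by genre.
Per group compute: SUM(duration), MIN(plays), ROUND(AVG(duration), 2).
  blues: ids {3, 5, 7, 11} → SUM(duration)=1056, MIN(plays)=772, ROUND(AVG(duration), 2)=264
  metal: ids {2, 4, 8, 9} → SUM(duration)=1309, MIN(plays)=328, ROUND(AVG(duration), 2)=327.25
  rap: ids {1, 6, 10} → SUM(duration)=523, MIN(plays)=1882, ROUND(AVG(duration), 2)=174.33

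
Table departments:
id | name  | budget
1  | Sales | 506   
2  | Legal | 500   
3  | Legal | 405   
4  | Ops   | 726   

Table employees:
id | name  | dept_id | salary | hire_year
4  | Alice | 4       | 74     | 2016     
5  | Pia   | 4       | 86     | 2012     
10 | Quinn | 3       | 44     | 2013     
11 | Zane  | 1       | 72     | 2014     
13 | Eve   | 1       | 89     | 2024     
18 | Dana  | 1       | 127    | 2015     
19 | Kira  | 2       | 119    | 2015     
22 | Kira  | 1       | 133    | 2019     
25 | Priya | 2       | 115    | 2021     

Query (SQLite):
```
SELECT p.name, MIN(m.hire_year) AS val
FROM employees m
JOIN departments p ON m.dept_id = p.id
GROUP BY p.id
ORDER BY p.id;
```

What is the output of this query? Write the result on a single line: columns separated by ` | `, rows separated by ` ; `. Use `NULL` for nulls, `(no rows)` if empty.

Join each employees row to its departments via dept_id.
Group joined rows by departments.id; compute MIN(m.hire_year) per group.
  1: ids {11, 13, 18, 22} → MIN(m.hire_year)=2014
  2: ids {19, 25} → MIN(m.hire_year)=2015
  3: ids {10} → MIN(m.hire_year)=2013
  4: ids {4, 5} → MIN(m.hire_year)=2012

Sales | 2014 ; Legal | 2015 ; Legal | 2013 ; Ops | 2012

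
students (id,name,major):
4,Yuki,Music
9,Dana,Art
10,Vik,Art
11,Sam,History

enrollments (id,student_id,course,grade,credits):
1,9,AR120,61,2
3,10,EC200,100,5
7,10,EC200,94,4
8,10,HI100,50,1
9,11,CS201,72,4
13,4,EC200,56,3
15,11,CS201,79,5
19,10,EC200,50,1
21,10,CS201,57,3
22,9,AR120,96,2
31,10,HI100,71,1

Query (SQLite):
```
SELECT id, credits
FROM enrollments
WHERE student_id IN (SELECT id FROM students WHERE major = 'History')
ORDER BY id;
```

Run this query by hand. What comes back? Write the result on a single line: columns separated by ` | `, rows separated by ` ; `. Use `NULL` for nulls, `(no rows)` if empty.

9 | 4 ; 15 | 5

Inner query: students.id where major = 'History'.
Outer: keep enrollments rows whose student_id is in that set.
Inner query → {11}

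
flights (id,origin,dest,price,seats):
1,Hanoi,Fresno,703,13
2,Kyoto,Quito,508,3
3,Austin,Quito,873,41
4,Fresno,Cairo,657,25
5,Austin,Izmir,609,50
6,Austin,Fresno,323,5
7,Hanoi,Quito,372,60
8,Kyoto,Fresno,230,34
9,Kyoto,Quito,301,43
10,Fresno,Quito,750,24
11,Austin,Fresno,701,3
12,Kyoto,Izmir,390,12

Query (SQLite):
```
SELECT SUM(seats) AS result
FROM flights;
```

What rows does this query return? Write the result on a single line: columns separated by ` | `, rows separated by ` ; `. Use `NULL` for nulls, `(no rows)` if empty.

313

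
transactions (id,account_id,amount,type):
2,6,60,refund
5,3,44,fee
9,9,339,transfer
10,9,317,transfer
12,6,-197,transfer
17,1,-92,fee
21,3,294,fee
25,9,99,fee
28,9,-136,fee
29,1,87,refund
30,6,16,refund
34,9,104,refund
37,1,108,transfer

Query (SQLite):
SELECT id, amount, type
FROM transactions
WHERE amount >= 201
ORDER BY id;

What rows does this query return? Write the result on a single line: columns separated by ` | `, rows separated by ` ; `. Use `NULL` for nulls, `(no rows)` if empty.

amount >= 201: ids {9, 10, 21}

9 | 339 | transfer ; 10 | 317 | transfer ; 21 | 294 | fee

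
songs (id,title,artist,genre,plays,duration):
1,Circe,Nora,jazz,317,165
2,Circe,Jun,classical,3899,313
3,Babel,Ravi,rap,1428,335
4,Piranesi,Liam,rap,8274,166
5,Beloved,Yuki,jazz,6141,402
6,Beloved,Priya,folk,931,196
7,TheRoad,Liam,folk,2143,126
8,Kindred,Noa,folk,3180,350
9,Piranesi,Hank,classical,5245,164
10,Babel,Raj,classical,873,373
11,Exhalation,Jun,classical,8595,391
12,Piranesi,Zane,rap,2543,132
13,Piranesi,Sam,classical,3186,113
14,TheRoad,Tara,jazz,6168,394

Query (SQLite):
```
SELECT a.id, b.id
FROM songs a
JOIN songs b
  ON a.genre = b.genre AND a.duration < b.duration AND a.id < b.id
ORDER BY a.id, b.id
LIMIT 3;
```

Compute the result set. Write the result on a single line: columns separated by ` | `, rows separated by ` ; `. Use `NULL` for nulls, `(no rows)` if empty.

1 | 5 ; 1 | 14 ; 2 | 10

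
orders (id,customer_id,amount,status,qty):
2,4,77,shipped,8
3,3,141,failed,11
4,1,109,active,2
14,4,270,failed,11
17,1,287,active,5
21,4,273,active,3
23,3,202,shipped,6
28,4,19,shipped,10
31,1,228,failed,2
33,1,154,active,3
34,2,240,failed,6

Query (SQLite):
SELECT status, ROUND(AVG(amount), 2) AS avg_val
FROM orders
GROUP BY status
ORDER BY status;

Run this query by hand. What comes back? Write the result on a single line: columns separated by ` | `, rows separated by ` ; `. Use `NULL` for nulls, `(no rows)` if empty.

Partition orders by status; compute ROUND(AVG(amount), 2) within each group.
  active: ids {4, 17, 21, 33} → ROUND(AVG(amount), 2)=205.75
  failed: ids {3, 14, 31, 34} → ROUND(AVG(amount), 2)=219.75
  shipped: ids {2, 23, 28} → ROUND(AVG(amount), 2)=99.33

active | 205.75 ; failed | 219.75 ; shipped | 99.33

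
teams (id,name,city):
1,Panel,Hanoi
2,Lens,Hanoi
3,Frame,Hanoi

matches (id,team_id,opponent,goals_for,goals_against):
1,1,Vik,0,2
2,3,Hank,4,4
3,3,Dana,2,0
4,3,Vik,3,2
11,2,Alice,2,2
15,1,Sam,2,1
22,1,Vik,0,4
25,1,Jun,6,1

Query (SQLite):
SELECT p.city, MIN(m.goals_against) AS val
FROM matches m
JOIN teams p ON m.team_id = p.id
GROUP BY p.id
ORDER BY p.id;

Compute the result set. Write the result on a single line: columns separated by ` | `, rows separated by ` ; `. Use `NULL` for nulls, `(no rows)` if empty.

Join each matches row to its teams via team_id.
Group joined rows by teams.id; compute MIN(m.goals_against) per group.
  1: ids {1, 15, 22, 25} → MIN(m.goals_against)=1
  2: ids {11} → MIN(m.goals_against)=2
  3: ids {2, 3, 4} → MIN(m.goals_against)=0

Hanoi | 1 ; Hanoi | 2 ; Hanoi | 0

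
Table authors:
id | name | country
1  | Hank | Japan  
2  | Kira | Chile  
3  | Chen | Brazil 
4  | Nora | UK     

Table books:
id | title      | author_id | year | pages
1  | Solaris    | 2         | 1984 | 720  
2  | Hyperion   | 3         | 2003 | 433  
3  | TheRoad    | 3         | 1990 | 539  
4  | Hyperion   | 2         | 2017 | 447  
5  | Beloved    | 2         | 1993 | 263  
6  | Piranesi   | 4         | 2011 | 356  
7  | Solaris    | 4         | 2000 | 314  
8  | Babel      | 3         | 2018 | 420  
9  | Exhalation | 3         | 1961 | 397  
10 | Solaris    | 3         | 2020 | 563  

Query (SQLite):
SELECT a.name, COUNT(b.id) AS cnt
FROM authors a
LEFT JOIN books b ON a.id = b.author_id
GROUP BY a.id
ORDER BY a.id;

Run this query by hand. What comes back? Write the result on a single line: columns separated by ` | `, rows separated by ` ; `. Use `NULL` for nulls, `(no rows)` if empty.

Hank | 0 ; Kira | 3 ; Chen | 5 ; Nora | 2

LEFT JOIN keeps every authors row; unmatched ones get NULL for books columns.
Group by authors.id and compute COUNT(b.id). COUNT(col) of an all-NULL group is 0.
  1: ids {—} → COUNT(b.id)=0
  2: ids {1, 4, 5} → COUNT(b.id)=3
  3: ids {2, 3, 8, 9, 10} → COUNT(b.id)=5
  4: ids {6, 7} → COUNT(b.id)=2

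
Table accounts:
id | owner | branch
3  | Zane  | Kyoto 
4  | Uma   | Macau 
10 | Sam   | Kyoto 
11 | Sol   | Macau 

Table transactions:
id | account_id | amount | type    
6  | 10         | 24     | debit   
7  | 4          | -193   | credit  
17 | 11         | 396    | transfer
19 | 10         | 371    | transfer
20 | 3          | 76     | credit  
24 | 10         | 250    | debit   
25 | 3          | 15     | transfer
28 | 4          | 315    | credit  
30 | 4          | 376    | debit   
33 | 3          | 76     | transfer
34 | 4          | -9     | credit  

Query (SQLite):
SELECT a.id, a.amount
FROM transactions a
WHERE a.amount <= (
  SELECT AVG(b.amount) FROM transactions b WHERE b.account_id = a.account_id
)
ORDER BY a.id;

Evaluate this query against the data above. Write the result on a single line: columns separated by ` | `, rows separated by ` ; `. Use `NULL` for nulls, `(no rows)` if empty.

6 | 24 ; 7 | -193 ; 17 | 396 ; 25 | 15 ; 34 | -9

For each transactions row a, compute AVG(amount) over rows sharing a.account_id.
Keep row a if a.amount <= that per-group AVG.
  account_id=3: AVG(amount) = 55.666667
  account_id=4: AVG(amount) = 122.25
  account_id=10: AVG(amount) = 215.0
  account_id=11: AVG(amount) = 396.0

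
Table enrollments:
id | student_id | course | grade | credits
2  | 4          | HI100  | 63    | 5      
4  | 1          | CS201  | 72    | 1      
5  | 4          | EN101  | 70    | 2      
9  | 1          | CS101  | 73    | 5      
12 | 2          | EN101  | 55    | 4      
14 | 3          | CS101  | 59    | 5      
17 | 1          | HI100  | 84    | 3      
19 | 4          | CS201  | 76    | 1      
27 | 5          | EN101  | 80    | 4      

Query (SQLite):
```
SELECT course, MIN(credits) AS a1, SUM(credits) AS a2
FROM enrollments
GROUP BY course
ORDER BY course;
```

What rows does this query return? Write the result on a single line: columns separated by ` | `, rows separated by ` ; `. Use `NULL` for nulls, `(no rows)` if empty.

Group enrollments by course.
Per group compute: MIN(credits), SUM(credits).
  CS101: ids {9, 14} → MIN(credits)=5, SUM(credits)=10
  CS201: ids {4, 19} → MIN(credits)=1, SUM(credits)=2
  EN101: ids {5, 12, 27} → MIN(credits)=2, SUM(credits)=10
  HI100: ids {2, 17} → MIN(credits)=3, SUM(credits)=8

CS101 | 5 | 10 ; CS201 | 1 | 2 ; EN101 | 2 | 10 ; HI100 | 3 | 8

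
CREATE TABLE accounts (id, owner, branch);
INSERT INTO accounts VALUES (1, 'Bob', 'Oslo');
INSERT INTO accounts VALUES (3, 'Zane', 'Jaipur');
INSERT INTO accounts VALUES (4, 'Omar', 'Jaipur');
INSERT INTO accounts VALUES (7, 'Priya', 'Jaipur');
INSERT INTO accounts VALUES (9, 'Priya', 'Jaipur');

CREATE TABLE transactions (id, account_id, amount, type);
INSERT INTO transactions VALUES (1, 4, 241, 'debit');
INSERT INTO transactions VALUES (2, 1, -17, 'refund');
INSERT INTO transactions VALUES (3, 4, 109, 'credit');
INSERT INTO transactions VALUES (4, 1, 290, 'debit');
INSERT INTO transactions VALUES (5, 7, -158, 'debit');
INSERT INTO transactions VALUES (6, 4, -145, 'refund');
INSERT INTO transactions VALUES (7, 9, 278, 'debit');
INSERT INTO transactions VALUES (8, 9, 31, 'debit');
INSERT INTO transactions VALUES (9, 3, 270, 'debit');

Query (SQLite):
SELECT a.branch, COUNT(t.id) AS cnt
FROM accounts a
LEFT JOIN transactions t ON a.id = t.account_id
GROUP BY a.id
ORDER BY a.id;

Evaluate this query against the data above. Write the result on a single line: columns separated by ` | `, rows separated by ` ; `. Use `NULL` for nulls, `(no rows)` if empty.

Oslo | 2 ; Jaipur | 1 ; Jaipur | 3 ; Jaipur | 1 ; Jaipur | 2

LEFT JOIN keeps every accounts row; unmatched ones get NULL for transactions columns.
Group by accounts.id and compute COUNT(t.id). COUNT(col) of an all-NULL group is 0.
  1: ids {2, 4} → COUNT(t.id)=2
  3: ids {9} → COUNT(t.id)=1
  4: ids {1, 3, 6} → COUNT(t.id)=3
  7: ids {5} → COUNT(t.id)=1
  9: ids {7, 8} → COUNT(t.id)=2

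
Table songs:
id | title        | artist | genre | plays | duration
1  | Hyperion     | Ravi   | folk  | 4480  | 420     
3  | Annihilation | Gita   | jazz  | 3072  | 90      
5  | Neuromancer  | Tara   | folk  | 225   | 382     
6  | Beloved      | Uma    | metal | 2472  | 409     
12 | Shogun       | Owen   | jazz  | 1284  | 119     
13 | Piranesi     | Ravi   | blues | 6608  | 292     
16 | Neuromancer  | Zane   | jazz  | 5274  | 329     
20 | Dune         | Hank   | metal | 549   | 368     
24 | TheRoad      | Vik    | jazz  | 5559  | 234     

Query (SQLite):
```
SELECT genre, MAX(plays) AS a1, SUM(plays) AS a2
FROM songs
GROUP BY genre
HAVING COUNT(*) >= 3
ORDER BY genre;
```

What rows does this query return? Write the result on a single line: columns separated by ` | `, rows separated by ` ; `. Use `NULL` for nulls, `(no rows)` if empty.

Group songs by genre.
Per group compute: MAX(plays), SUM(plays).
HAVING: drop groups with fewer than 3 rows.
  blues: ids {13} → MAX(plays)=6608, SUM(plays)=6608
  folk: ids {1, 5} → MAX(plays)=4480, SUM(plays)=4705
  jazz: ids {3, 12, 16, 24} → MAX(plays)=5559, SUM(plays)=15189
  metal: ids {6, 20} → MAX(plays)=2472, SUM(plays)=3021

jazz | 5559 | 15189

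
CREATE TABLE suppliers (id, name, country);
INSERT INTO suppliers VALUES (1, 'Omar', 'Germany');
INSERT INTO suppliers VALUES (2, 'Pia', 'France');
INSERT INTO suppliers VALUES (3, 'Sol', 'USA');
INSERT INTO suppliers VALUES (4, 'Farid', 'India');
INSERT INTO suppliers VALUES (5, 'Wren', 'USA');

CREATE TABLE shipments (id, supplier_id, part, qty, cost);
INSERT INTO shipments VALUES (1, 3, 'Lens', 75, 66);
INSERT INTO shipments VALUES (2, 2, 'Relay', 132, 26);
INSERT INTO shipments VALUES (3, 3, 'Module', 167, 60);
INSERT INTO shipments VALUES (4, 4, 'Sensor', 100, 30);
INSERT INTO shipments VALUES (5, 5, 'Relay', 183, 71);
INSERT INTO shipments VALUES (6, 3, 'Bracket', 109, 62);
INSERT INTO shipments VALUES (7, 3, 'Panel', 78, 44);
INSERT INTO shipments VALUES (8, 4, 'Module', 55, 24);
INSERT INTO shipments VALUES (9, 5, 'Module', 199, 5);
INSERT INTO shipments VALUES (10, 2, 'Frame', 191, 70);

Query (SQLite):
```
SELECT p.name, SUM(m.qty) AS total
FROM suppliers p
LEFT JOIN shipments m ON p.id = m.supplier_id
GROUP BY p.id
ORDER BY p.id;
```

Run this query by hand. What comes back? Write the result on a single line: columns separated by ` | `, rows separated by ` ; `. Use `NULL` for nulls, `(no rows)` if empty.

Omar | NULL ; Pia | 323 ; Sol | 429 ; Farid | 155 ; Wren | 382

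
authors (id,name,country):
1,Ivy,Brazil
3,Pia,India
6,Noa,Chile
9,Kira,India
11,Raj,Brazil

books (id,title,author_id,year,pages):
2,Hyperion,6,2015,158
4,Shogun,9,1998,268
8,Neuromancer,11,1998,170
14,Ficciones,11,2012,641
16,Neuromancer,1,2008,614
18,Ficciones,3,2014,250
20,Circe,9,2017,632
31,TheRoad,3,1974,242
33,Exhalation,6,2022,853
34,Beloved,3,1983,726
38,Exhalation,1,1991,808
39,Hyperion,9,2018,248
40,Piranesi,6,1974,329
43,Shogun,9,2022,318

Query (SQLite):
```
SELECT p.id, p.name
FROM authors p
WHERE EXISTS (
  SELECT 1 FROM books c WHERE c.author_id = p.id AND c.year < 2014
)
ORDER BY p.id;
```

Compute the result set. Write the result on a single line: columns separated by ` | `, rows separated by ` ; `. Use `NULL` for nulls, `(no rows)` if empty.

1 | Ivy ; 3 | Pia ; 6 | Noa ; 9 | Kira ; 11 | Raj

For each authors row, check whether any books with matching author_id has year < 2014.
Keep rows where that is true.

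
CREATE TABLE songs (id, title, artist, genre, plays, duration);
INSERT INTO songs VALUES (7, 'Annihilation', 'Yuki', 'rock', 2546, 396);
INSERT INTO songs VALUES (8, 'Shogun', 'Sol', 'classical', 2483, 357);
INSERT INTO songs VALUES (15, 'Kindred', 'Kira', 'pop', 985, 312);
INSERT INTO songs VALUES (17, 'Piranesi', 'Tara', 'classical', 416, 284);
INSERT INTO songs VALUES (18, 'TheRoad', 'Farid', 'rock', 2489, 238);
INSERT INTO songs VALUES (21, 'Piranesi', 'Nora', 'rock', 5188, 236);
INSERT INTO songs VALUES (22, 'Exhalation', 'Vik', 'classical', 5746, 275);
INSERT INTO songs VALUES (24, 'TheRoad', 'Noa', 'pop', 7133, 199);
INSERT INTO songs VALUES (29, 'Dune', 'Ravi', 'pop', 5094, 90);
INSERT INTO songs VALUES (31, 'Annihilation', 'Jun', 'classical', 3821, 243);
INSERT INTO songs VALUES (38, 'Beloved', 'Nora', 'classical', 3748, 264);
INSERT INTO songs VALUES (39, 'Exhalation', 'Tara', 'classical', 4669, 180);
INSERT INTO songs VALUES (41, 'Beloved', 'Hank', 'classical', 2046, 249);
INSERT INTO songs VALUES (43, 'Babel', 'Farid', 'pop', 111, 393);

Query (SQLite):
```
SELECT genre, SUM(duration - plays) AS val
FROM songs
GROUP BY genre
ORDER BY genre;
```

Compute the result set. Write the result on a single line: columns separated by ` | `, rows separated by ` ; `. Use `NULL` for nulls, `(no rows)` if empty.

For each row compute duration - plays.
Group by genre; take SUM of the expression per group.
  classical: ids {8, 17, 22, 31, 38, 39, 41} → SUM(duration - plays)=-21077
  pop: ids {15, 24, 29, 43} → SUM(duration - plays)=-12329
  rock: ids {7, 18, 21} → SUM(duration - plays)=-9353

classical | -21077 ; pop | -12329 ; rock | -9353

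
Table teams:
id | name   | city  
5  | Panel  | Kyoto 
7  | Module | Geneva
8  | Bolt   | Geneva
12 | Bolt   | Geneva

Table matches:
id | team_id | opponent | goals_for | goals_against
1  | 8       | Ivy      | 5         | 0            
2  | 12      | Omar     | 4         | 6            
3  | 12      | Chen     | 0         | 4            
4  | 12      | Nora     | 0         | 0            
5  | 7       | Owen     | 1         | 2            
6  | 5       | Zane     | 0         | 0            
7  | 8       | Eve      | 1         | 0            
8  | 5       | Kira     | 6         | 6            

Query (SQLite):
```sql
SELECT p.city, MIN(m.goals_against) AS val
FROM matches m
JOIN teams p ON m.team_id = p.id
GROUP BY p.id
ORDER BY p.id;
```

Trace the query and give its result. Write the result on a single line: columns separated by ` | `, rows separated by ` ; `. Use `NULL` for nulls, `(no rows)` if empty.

Kyoto | 0 ; Geneva | 2 ; Geneva | 0 ; Geneva | 0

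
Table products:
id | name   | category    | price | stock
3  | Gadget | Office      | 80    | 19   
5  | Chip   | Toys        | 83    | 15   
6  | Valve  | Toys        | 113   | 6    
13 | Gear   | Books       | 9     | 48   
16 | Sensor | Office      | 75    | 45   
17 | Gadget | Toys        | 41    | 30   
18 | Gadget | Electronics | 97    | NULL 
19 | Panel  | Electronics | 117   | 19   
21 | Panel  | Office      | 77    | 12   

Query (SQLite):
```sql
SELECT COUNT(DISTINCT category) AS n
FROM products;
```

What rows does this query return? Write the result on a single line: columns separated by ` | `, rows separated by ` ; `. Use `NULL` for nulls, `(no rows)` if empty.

Count distinct non-NULL category values.

4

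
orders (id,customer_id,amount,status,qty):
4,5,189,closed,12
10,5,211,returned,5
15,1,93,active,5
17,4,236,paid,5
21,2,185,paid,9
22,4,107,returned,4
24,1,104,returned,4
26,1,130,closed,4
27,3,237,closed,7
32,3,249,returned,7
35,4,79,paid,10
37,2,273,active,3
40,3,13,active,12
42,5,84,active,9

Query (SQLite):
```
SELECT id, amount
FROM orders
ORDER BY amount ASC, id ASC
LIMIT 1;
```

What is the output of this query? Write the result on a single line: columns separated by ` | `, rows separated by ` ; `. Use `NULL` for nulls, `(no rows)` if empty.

Sort by amount asc, tiebreak id asc: (13, id=40), (79, id=35), (84, id=42), (93, id=15) …. Take first 1.

40 | 13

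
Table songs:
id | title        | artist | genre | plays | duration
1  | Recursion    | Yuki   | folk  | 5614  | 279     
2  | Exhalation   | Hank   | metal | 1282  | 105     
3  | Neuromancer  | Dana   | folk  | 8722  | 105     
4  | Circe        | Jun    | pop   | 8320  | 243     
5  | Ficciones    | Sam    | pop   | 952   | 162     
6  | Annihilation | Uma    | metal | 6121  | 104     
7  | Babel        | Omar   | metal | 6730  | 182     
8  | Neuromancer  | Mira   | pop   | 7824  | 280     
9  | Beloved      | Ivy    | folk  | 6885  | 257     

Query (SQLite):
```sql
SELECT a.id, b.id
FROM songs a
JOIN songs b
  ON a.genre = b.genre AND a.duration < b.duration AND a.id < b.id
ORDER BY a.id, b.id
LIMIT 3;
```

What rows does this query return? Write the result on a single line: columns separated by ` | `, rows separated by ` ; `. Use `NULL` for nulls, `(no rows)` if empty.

Pairs (a,b) with same genre, a.duration < b.duration, a.id < b.id.
genre groups: folk:{1,3,9} metal:{2,6,7} pop:{4,5,8}
Ordered by (a.id, b.id); first 3.

2 | 7 ; 3 | 9 ; 4 | 8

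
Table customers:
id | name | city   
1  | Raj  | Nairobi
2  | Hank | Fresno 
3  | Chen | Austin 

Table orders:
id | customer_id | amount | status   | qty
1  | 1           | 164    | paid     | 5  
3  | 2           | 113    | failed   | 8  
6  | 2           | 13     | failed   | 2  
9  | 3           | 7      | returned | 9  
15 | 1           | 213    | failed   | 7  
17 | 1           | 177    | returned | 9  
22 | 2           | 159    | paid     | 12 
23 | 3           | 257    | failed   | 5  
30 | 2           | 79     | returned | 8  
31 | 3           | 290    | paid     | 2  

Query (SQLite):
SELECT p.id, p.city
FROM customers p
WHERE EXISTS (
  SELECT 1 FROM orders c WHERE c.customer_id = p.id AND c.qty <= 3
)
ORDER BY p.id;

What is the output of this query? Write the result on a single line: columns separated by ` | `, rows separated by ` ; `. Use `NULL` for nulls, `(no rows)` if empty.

For each customers row, check whether any orders with matching customer_id has qty <= 3.
Keep rows where that is true.

2 | Fresno ; 3 | Austin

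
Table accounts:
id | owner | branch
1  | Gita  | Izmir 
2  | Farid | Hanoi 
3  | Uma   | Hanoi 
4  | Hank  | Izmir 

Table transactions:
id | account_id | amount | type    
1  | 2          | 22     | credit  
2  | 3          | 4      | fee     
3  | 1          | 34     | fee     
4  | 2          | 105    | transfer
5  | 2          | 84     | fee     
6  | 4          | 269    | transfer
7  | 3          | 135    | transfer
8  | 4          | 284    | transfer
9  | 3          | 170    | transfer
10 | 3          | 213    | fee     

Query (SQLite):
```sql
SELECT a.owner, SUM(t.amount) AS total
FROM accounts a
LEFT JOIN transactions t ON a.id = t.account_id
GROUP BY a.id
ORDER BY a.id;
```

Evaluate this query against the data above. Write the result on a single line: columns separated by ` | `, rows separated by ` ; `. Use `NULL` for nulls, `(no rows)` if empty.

Gita | 34 ; Farid | 211 ; Uma | 522 ; Hank | 553

LEFT JOIN keeps every accounts row; unmatched ones get NULL for transactions columns.
Group by accounts.id and compute SUM(t.amount). SUM over an all-NULL group is NULL.
  1: ids {3} → SUM(t.amount)=34
  2: ids {1, 4, 5} → SUM(t.amount)=211
  3: ids {2, 7, 9, 10} → SUM(t.amount)=522
  4: ids {6, 8} → SUM(t.amount)=553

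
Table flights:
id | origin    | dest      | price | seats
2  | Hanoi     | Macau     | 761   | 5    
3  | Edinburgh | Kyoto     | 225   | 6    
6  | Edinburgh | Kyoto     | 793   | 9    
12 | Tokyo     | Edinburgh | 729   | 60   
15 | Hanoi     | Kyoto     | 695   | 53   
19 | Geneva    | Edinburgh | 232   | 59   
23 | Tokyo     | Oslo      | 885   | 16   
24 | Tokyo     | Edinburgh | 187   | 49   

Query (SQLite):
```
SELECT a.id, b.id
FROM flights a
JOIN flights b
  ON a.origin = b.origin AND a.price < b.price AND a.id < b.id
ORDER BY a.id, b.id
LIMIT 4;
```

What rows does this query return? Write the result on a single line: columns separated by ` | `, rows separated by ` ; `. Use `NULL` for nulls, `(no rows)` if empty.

3 | 6 ; 12 | 23

Pairs (a,b) with same origin, a.price < b.price, a.id < b.id.
origin groups: Edinburgh:{3,6} Geneva:{19} Hanoi:{2,15} Tokyo:{12,23,24}
Ordered by (a.id, b.id); first 4.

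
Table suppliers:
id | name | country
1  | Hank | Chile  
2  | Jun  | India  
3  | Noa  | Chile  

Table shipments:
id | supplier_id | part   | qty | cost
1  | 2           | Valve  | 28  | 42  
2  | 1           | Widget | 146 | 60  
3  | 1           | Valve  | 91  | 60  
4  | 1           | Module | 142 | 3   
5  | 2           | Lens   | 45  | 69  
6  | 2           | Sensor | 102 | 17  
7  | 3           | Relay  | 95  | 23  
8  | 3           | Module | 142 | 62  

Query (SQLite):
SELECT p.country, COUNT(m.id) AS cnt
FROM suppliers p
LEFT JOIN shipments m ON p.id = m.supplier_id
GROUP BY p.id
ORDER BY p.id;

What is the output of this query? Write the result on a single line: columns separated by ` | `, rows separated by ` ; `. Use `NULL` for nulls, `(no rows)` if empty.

Chile | 3 ; India | 3 ; Chile | 2

LEFT JOIN keeps every suppliers row; unmatched ones get NULL for shipments columns.
Group by suppliers.id and compute COUNT(m.id). COUNT(col) of an all-NULL group is 0.
  1: ids {2, 3, 4} → COUNT(m.id)=3
  2: ids {1, 5, 6} → COUNT(m.id)=3
  3: ids {7, 8} → COUNT(m.id)=2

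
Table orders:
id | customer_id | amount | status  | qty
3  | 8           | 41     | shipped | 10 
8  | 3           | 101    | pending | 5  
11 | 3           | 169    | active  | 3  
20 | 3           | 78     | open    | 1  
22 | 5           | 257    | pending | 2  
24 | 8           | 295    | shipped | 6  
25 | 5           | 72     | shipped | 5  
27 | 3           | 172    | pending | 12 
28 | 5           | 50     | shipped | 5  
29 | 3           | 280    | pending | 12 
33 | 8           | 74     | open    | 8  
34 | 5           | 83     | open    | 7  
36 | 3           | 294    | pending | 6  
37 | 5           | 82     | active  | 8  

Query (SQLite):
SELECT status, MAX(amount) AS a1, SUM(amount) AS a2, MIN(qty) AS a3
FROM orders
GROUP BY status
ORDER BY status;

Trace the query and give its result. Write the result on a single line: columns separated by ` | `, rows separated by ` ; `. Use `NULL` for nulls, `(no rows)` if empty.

Group orders by status.
Per group compute: MAX(amount), SUM(amount), MIN(qty).
  active: ids {11, 37} → MAX(amount)=169, SUM(amount)=251, MIN(qty)=3
  open: ids {20, 33, 34} → MAX(amount)=83, SUM(amount)=235, MIN(qty)=1
  pending: ids {8, 22, 27, 29, 36} → MAX(amount)=294, SUM(amount)=1104, MIN(qty)=2
  shipped: ids {3, 24, 25, 28} → MAX(amount)=295, SUM(amount)=458, MIN(qty)=5

active | 169 | 251 | 3 ; open | 83 | 235 | 1 ; pending | 294 | 1104 | 2 ; shipped | 295 | 458 | 5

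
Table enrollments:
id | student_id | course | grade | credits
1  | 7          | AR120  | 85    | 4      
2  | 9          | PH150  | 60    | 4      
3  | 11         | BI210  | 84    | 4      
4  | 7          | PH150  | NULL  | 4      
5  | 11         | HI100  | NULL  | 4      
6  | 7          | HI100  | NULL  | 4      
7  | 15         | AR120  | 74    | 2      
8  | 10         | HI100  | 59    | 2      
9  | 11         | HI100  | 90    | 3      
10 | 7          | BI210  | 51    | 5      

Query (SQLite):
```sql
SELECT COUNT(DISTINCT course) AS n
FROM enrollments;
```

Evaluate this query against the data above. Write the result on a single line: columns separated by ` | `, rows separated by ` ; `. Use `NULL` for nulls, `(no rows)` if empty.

4

Count distinct non-NULL course values.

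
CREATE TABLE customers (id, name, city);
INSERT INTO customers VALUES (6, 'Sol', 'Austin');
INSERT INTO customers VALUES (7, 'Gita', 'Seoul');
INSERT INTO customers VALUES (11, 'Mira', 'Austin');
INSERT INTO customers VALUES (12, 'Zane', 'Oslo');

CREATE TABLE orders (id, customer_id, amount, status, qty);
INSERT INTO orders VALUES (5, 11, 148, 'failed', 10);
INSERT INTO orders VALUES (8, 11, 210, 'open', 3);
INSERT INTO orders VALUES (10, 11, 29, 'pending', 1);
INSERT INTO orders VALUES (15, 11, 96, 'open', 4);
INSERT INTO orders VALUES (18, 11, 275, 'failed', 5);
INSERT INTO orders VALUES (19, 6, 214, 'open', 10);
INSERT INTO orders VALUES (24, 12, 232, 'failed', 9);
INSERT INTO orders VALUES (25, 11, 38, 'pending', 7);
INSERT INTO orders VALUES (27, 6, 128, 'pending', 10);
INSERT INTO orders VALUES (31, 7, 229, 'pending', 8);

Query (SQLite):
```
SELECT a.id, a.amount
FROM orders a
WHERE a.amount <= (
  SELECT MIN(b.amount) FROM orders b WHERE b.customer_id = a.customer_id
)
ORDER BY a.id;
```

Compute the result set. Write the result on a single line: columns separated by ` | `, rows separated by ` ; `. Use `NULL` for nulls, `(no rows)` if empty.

For each orders row a, compute MIN(amount) over rows sharing a.customer_id.
Keep row a if a.amount <= that per-group MIN.
  customer_id=6: MIN(amount) = 128
  customer_id=7: MIN(amount) = 229
  customer_id=11: MIN(amount) = 29
  customer_id=12: MIN(amount) = 232

10 | 29 ; 24 | 232 ; 27 | 128 ; 31 | 229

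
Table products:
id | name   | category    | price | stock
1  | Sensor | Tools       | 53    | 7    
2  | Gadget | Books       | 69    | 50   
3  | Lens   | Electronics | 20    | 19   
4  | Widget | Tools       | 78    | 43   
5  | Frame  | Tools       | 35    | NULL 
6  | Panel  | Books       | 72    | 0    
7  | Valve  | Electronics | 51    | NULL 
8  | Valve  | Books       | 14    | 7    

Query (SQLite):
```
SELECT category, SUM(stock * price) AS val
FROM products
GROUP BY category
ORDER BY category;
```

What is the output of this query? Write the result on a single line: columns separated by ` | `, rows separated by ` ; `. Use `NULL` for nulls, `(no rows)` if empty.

Books | 3548 ; Electronics | 380 ; Tools | 3725

For each row compute stock * price.
Group by category; take SUM of the expression per group.
  Books: ids {2, 6, 8} → SUM(stock * price)=3548
  Electronics: ids {3, 7} → SUM(stock * price)=380
  Tools: ids {1, 4, 5} → SUM(stock * price)=3725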